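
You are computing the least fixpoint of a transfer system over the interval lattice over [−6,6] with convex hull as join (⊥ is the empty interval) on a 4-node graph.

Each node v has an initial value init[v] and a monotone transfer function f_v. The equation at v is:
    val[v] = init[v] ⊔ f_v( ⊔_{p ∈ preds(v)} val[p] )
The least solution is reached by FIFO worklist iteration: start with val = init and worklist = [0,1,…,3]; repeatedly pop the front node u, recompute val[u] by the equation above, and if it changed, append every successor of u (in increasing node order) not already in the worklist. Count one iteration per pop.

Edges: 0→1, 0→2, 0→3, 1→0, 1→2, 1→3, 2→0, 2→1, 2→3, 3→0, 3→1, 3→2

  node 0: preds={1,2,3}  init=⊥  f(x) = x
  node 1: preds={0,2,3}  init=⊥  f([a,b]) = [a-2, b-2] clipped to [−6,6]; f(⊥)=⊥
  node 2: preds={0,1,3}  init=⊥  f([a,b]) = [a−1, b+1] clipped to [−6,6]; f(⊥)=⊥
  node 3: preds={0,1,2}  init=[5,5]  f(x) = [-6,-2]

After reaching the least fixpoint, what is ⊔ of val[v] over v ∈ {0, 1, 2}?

[-6,6]

Worklist (10 pops):
  #1 pop 0: in=[5,5] → [5,5] (was ⊥); enqueue []
  #2 pop 1: in=[5,5] → [3,3] (was ⊥); enqueue [0]
  #3 pop 2: in=[3,5] → [2,6] (was ⊥); enqueue [1]
  #4 pop 3: in=[2,6] → [-6,5] (was [5,5]); enqueue [2]
  #5 pop 0: in=[-6,6] → [-6,6] (was [5,5]); enqueue [3]
  #6 pop 1: in=[-6,6] → [-6,4] (was [3,3]); enqueue [0]
  #7 pop 2: in=[-6,6] → [-6,6] (was [2,6]); enqueue [1]
  #8 pop 3: in=[-6,6] → [-6,5] (no change)
  #9 pop 0: in=[-6,6] → [-6,6] (no change)
  #10 pop 1: in=[-6,6] → [-6,4] (no change)

Fixpoint:
  val[0] = [-6,6]
  val[1] = [-6,4]
  val[2] = [-6,6]
  val[3] = [-6,5]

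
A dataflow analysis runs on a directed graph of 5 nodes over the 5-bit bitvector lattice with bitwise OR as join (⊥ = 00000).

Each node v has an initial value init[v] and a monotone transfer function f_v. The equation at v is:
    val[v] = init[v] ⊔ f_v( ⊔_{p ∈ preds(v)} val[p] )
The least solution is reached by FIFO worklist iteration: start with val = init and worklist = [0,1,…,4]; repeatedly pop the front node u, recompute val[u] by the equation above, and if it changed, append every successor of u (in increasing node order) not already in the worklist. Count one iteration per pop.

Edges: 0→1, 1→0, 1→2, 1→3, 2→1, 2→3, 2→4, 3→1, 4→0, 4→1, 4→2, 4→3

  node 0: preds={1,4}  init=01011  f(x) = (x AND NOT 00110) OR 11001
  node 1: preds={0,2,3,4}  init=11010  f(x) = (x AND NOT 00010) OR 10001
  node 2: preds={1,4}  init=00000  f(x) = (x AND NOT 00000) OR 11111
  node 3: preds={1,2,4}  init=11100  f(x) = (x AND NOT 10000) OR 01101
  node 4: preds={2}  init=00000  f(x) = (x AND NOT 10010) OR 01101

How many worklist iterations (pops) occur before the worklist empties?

9

Trace (9 dequeues):
  [1] u=0 | in 11010 | out 11011 | prev 01011 | push {}
  [2] u=1 | in 11111 | out 11111 | prev 11010 | push {0}
  [3] u=2 | in 11111 | out 11111 | prev 00000 | push {1}
  [4] u=3 | in 11111 | out 11111 | prev 11100 | push {}
  [5] u=4 | in 11111 | out 01101 | prev 00000 | push {2,3}
  [6] u=0 | in 11111 | out 11011 | ==
  [7] u=1 | in 11111 | out 11111 | ==
  [8] u=2 | in 11111 | out 11111 | ==
  [9] u=3 | in 11111 | out 11111 | ==

Converged values:
  [0] 11011
  [1] 11111
  [2] 11111
  [3] 11111
  [4] 01101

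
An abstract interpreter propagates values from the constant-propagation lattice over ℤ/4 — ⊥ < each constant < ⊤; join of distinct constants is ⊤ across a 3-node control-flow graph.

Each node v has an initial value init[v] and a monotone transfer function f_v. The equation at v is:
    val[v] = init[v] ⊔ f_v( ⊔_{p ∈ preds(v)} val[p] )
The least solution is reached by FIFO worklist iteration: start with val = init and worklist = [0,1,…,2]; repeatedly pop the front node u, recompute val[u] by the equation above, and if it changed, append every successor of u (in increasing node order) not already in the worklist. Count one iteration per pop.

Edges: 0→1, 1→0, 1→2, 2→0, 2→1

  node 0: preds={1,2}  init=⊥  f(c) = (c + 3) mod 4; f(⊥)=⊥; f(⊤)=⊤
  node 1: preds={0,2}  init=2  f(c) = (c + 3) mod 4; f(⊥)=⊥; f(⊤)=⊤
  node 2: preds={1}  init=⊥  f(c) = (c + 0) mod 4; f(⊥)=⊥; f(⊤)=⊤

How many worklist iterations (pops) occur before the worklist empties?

5

Worklist (5 pops):
  #1 pop 0: in=2 → 1 (was ⊥); enqueue []
  #2 pop 1: in=1 → ⊤ (was 2); enqueue [0]
  #3 pop 2: in=⊤ → ⊤ (was ⊥); enqueue [1]
  #4 pop 0: in=⊤ → ⊤ (was 1); enqueue []
  #5 pop 1: in=⊤ → ⊤ (no change)

Fixpoint:
  val[0] = ⊤
  val[1] = ⊤
  val[2] = ⊤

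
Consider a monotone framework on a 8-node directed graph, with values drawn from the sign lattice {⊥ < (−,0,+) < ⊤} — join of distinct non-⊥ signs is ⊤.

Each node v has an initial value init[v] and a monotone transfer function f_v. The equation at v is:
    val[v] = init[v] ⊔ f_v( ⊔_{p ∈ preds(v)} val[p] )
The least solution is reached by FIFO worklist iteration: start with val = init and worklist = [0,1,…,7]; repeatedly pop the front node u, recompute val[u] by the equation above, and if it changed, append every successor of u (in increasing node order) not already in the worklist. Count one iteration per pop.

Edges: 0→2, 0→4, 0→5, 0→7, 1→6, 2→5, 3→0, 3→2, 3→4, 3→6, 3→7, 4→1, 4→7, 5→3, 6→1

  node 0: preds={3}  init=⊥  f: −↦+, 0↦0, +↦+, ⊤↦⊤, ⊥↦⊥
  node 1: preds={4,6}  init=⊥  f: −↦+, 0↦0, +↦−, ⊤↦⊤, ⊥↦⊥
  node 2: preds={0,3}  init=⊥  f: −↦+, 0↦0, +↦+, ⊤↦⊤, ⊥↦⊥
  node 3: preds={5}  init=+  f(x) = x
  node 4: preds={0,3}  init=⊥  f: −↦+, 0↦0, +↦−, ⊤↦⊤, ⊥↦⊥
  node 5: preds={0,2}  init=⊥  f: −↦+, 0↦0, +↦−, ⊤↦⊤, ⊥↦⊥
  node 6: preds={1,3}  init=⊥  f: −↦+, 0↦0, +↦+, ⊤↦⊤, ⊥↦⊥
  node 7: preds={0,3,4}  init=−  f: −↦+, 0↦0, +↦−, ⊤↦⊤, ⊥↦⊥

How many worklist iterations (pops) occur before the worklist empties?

18

Trace (18 dequeues):
  [1] u=0 | in + | out + | prev ⊥ | push {}
  [2] u=1 | in ⊥ | out ⊥ | ==
  [3] u=2 | in + | out + | prev ⊥ | push {}
  [4] u=3 | in ⊥ | out + | ==
  [5] u=4 | in + | out − | prev ⊥ | push {1}
  [6] u=5 | in + | out − | prev ⊥ | push {3}
  [7] u=6 | in + | out + | prev ⊥ | push {}
  [8] u=7 | in ⊤ | out ⊤ | prev − | push {}
  [9] u=1 | in ⊤ | out ⊤ | prev ⊥ | push {6}
  [10] u=3 | in − | out ⊤ | prev + | push {0,2,4,7}
  [11] u=6 | in ⊤ | out ⊤ | prev + | push {1}
  [12] u=0 | in ⊤ | out ⊤ | prev + | push {5}
  [13] u=2 | in ⊤ | out ⊤ | prev + | push {}
  [14] u=4 | in ⊤ | out ⊤ | prev − | push {}
  [15] u=7 | in ⊤ | out ⊤ | ==
  [16] u=1 | in ⊤ | out ⊤ | ==
  [17] u=5 | in ⊤ | out ⊤ | prev − | push {3}
  [18] u=3 | in ⊤ | out ⊤ | ==

Converged values:
  [0] ⊤
  [1] ⊤
  [2] ⊤
  [3] ⊤
  [4] ⊤
  [5] ⊤
  [6] ⊤
  [7] ⊤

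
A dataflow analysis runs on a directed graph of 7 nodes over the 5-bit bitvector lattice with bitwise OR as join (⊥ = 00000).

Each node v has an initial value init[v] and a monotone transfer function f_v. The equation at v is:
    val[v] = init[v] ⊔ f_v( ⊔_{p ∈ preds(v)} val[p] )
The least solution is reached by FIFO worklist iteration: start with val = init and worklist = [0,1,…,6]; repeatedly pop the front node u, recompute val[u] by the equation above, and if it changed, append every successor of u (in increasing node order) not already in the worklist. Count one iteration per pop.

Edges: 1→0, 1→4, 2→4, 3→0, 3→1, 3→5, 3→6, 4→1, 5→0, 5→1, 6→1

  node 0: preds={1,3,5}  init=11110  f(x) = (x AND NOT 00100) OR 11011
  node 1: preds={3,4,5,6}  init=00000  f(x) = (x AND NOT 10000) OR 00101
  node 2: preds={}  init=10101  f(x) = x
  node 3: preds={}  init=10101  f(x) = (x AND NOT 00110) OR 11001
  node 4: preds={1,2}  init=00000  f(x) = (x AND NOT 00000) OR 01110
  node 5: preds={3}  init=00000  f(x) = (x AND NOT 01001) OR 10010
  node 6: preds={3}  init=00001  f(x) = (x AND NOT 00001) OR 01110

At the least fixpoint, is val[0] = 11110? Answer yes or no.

no

Iteration log — 11 steps:
  step 1. node 0  ⊔preds=10101  new=11111  old=11110  +wl: 
  step 2. node 1  ⊔preds=10101  new=00101  old=00000  +wl: 0
  step 3. node 2  ⊔preds=00000  new=10101  stable
  step 4. node 3  ⊔preds=00000  new=11101  old=10101  +wl: 1
  step 5. node 4  ⊔preds=10101  new=11111  old=00000  +wl: 
  step 6. node 5  ⊔preds=11101  new=10110  old=00000  +wl: 
  step 7. node 6  ⊔preds=11101  new=11111  old=00001  +wl: 
  step 8. node 0  ⊔preds=11111  new=11111  stable
  step 9. node 1  ⊔preds=11111  new=01111  old=00101  +wl: 0,4
  step 10. node 0  ⊔preds=11111  new=11111  stable
  step 11. node 4  ⊔preds=11111  new=11111  stable

Least fixpoint reached:
  node 0: 11111
  node 1: 01111
  node 2: 10101
  node 3: 11101
  node 4: 11111
  node 5: 10110
  node 6: 11111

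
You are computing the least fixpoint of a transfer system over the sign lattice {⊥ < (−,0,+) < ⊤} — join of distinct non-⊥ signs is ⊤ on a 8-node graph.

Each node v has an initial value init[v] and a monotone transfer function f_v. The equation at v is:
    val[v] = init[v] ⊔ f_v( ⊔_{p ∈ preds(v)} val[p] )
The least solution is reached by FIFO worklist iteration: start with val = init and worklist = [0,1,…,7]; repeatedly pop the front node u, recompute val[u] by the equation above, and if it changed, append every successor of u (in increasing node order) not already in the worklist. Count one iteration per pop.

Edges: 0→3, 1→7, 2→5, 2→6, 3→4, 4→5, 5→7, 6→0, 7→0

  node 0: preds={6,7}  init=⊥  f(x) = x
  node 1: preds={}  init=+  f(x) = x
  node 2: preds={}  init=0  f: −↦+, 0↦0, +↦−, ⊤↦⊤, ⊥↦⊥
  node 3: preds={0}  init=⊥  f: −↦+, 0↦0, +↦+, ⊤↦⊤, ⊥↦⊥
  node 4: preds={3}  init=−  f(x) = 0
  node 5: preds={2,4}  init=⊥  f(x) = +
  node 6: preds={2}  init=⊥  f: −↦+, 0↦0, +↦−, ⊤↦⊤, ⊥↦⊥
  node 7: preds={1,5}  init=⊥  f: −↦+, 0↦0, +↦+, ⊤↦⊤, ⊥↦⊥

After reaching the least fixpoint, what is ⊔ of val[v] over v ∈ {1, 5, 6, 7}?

Iteration log — 11 steps:
  step 1. node 0  ⊔preds=⊥  new=⊥  stable
  step 2. node 1  ⊔preds=⊥  new=+  stable
  step 3. node 2  ⊔preds=⊥  new=0  stable
  step 4. node 3  ⊔preds=⊥  new=⊥  stable
  step 5. node 4  ⊔preds=⊥  new=⊤  old=−  +wl: 
  step 6. node 5  ⊔preds=⊤  new=+  old=⊥  +wl: 
  step 7. node 6  ⊔preds=0  new=0  old=⊥  +wl: 0
  step 8. node 7  ⊔preds=+  new=+  old=⊥  +wl: 
  step 9. node 0  ⊔preds=⊤  new=⊤  old=⊥  +wl: 3
  step 10. node 3  ⊔preds=⊤  new=⊤  old=⊥  +wl: 4
  step 11. node 4  ⊔preds=⊤  new=⊤  stable

Least fixpoint reached:
  node 0: ⊤
  node 1: +
  node 2: 0
  node 3: ⊤
  node 4: ⊤
  node 5: +
  node 6: 0
  node 7: +

⊤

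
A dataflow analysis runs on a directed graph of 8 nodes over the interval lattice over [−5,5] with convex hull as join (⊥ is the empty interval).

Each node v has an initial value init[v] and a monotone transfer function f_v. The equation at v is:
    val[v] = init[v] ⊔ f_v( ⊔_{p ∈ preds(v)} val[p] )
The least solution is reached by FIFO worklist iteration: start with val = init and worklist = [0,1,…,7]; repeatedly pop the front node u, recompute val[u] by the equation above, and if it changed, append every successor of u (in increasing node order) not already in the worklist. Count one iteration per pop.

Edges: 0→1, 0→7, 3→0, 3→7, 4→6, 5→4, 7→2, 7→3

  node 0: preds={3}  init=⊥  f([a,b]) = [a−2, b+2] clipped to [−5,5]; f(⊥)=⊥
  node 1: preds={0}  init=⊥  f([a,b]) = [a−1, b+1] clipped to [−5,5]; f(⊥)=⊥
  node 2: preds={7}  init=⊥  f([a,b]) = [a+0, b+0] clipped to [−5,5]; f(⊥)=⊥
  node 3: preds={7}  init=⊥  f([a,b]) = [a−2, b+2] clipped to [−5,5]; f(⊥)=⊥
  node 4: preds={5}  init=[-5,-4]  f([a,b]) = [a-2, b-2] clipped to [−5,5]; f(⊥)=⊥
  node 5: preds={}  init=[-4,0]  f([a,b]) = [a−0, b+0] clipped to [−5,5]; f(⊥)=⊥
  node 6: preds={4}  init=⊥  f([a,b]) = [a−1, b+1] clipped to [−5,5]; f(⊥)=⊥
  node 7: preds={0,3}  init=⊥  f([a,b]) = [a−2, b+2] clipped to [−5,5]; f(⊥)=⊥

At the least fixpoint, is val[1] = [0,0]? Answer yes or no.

no

Worklist (8 pops):
  #1 pop 0: in=⊥ → ⊥ (no change)
  #2 pop 1: in=⊥ → ⊥ (no change)
  #3 pop 2: in=⊥ → ⊥ (no change)
  #4 pop 3: in=⊥ → ⊥ (no change)
  #5 pop 4: in=[-4,0] → [-5,-2] (was [-5,-4]); enqueue []
  #6 pop 5: in=⊥ → [-4,0] (no change)
  #7 pop 6: in=[-5,-2] → [-5,-1] (was ⊥); enqueue []
  #8 pop 7: in=⊥ → ⊥ (no change)

Fixpoint:
  val[0] = ⊥
  val[1] = ⊥
  val[2] = ⊥
  val[3] = ⊥
  val[4] = [-5,-2]
  val[5] = [-4,0]
  val[6] = [-5,-1]
  val[7] = ⊥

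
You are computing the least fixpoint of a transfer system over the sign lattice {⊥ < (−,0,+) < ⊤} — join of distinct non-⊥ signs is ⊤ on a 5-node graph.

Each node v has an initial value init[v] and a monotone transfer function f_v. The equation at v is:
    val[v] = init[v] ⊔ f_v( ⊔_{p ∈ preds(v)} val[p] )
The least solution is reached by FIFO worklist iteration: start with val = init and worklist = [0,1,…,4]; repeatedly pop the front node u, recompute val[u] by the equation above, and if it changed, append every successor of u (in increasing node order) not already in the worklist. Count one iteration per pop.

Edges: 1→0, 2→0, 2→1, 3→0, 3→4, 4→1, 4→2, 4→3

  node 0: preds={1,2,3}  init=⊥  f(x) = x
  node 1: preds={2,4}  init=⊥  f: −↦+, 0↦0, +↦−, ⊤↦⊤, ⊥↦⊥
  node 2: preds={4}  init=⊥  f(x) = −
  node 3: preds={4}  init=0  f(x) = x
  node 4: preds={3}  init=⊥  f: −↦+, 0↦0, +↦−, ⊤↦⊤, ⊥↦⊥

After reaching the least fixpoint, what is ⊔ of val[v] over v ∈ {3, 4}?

0

Trace (10 dequeues):
  [1] u=0 | in 0 | out 0 | prev ⊥ | push {}
  [2] u=1 | in ⊥ | out ⊥ | ==
  [3] u=2 | in ⊥ | out − | prev ⊥ | push {0,1}
  [4] u=3 | in ⊥ | out 0 | ==
  [5] u=4 | in 0 | out 0 | prev ⊥ | push {2,3}
  [6] u=0 | in ⊤ | out ⊤ | prev 0 | push {}
  [7] u=1 | in ⊤ | out ⊤ | prev ⊥ | push {0}
  [8] u=2 | in 0 | out − | ==
  [9] u=3 | in 0 | out 0 | ==
  [10] u=0 | in ⊤ | out ⊤ | ==

Converged values:
  [0] ⊤
  [1] ⊤
  [2] −
  [3] 0
  [4] 0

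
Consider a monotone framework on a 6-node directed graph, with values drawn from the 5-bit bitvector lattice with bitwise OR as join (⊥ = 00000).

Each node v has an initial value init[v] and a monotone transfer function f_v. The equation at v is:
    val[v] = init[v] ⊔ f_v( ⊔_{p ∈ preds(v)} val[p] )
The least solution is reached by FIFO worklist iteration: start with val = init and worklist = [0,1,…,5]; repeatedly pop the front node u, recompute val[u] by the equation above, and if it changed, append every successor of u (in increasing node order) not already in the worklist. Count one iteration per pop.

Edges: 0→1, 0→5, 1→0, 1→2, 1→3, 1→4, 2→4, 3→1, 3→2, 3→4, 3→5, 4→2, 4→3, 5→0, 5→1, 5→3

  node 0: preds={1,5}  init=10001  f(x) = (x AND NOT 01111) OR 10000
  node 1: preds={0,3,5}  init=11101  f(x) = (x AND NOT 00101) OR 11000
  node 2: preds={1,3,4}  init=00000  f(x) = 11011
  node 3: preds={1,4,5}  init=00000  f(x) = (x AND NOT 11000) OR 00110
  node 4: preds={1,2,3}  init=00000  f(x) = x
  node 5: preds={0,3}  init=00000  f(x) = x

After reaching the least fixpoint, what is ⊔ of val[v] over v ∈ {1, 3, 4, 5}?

Worklist (11 pops):
  #1 pop 0: in=11101 → 10001 (no change)
  #2 pop 1: in=10001 → 11101 (no change)
  #3 pop 2: in=11101 → 11011 (was 00000); enqueue []
  #4 pop 3: in=11101 → 00111 (was 00000); enqueue [1,2]
  #5 pop 4: in=11111 → 11111 (was 00000); enqueue [3]
  #6 pop 5: in=10111 → 10111 (was 00000); enqueue [0]
  #7 pop 1: in=10111 → 11111 (was 11101); enqueue [4]
  #8 pop 2: in=11111 → 11011 (no change)
  #9 pop 3: in=11111 → 00111 (no change)
  #10 pop 0: in=11111 → 10001 (no change)
  #11 pop 4: in=11111 → 11111 (no change)

Fixpoint:
  val[0] = 10001
  val[1] = 11111
  val[2] = 11011
  val[3] = 00111
  val[4] = 11111
  val[5] = 10111

11111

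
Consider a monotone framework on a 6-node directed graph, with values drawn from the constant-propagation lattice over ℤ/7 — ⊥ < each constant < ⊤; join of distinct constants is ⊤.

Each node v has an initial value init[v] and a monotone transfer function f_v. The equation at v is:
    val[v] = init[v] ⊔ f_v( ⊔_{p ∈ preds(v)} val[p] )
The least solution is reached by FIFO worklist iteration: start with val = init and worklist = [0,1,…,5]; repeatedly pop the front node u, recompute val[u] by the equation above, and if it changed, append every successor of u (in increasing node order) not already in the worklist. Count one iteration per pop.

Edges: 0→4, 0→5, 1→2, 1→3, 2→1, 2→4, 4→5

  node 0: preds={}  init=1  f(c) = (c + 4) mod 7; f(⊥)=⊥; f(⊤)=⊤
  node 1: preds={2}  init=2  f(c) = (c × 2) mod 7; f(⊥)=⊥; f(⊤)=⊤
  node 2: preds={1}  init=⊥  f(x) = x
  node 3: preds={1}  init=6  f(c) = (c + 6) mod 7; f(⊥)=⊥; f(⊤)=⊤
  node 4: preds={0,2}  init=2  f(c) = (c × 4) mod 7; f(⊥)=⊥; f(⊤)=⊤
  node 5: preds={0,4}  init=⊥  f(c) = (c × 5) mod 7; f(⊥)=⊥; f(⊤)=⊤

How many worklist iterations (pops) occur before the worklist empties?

Worklist (11 pops):
  #1 pop 0: in=⊥ → 1 (no change)
  #2 pop 1: in=⊥ → 2 (no change)
  #3 pop 2: in=2 → 2 (was ⊥); enqueue [1]
  #4 pop 3: in=2 → ⊤ (was 6); enqueue []
  #5 pop 4: in=⊤ → ⊤ (was 2); enqueue []
  #6 pop 5: in=⊤ → ⊤ (was ⊥); enqueue []
  #7 pop 1: in=2 → ⊤ (was 2); enqueue [2,3]
  #8 pop 2: in=⊤ → ⊤ (was 2); enqueue [1,4]
  #9 pop 3: in=⊤ → ⊤ (no change)
  #10 pop 1: in=⊤ → ⊤ (no change)
  #11 pop 4: in=⊤ → ⊤ (no change)

Fixpoint:
  val[0] = 1
  val[1] = ⊤
  val[2] = ⊤
  val[3] = ⊤
  val[4] = ⊤
  val[5] = ⊤

11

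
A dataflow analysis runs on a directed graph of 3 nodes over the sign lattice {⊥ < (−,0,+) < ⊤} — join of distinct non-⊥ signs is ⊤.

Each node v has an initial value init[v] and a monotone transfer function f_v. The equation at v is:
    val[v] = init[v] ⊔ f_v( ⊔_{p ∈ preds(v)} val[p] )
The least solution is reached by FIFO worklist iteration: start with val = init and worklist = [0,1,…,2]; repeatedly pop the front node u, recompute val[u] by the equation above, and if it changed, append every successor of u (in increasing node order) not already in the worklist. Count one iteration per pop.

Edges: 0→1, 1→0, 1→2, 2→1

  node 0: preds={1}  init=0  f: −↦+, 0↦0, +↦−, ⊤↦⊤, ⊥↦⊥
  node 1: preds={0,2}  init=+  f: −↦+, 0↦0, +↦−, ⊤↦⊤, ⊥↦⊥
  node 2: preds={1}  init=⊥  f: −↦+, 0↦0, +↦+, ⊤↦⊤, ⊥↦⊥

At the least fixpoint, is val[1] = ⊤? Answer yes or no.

Trace (5 dequeues):
  [1] u=0 | in + | out ⊤ | prev 0 | push {}
  [2] u=1 | in ⊤ | out ⊤ | prev + | push {0}
  [3] u=2 | in ⊤ | out ⊤ | prev ⊥ | push {1}
  [4] u=0 | in ⊤ | out ⊤ | ==
  [5] u=1 | in ⊤ | out ⊤ | ==

Converged values:
  [0] ⊤
  [1] ⊤
  [2] ⊤

yes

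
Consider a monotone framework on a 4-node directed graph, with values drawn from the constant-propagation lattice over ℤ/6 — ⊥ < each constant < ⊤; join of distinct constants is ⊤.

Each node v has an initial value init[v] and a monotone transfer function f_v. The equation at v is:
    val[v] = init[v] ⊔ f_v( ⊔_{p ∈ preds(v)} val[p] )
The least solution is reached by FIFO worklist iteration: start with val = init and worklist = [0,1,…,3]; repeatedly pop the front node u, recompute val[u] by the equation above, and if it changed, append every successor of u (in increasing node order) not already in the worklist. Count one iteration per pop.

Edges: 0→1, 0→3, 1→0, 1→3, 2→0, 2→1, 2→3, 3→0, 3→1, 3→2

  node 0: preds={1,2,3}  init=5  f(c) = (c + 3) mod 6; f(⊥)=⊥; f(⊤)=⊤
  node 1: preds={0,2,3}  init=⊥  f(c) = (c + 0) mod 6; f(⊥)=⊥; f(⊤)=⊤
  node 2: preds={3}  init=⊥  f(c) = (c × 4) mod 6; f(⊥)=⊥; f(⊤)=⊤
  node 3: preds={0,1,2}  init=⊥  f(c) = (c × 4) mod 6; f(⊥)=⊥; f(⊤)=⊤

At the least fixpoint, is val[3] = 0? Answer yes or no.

no

Iteration log — 14 steps:
  step 1. node 0  ⊔preds=⊥  new=5  stable
  step 2. node 1  ⊔preds=5  new=5  old=⊥  +wl: 0
  step 3. node 2  ⊔preds=⊥  new=⊥  stable
  step 4. node 3  ⊔preds=5  new=2  old=⊥  +wl: 1,2
  step 5. node 0  ⊔preds=⊤  new=⊤  old=5  +wl: 3
  step 6. node 1  ⊔preds=⊤  new=⊤  old=5  +wl: 0
  step 7. node 2  ⊔preds=2  new=2  old=⊥  +wl: 1
  step 8. node 3  ⊔preds=⊤  new=⊤  old=2  +wl: 2
  step 9. node 0  ⊔preds=⊤  new=⊤  stable
  step 10. node 1  ⊔preds=⊤  new=⊤  stable
  step 11. node 2  ⊔preds=⊤  new=⊤  old=2  +wl: 0,1,3
  step 12. node 0  ⊔preds=⊤  new=⊤  stable
  step 13. node 1  ⊔preds=⊤  new=⊤  stable
  step 14. node 3  ⊔preds=⊤  new=⊤  stable

Least fixpoint reached:
  node 0: ⊤
  node 1: ⊤
  node 2: ⊤
  node 3: ⊤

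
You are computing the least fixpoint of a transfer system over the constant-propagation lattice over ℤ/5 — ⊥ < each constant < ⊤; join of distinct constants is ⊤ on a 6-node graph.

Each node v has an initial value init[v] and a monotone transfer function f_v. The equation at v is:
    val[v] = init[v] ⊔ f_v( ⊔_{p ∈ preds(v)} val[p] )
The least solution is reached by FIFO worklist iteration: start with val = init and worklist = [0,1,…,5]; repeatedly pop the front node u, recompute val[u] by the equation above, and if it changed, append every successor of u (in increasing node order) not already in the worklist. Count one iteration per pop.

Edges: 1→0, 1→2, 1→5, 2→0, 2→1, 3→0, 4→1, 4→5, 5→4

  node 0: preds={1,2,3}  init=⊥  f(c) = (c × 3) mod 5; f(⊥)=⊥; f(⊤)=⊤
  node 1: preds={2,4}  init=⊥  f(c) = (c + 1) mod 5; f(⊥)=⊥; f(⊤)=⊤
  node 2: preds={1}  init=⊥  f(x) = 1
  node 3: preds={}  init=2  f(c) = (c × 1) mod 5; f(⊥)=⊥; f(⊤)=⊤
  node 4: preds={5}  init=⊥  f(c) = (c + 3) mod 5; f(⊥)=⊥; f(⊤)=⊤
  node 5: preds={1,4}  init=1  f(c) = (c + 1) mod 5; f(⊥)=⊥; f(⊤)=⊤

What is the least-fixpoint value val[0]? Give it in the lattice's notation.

Worklist (13 pops):
  #1 pop 0: in=2 → 1 (was ⊥); enqueue []
  #2 pop 1: in=⊥ → ⊥ (no change)
  #3 pop 2: in=⊥ → 1 (was ⊥); enqueue [0,1]
  #4 pop 3: in=⊥ → 2 (no change)
  #5 pop 4: in=1 → 4 (was ⊥); enqueue []
  #6 pop 5: in=4 → ⊤ (was 1); enqueue [4]
  #7 pop 0: in=⊤ → ⊤ (was 1); enqueue []
  #8 pop 1: in=⊤ → ⊤ (was ⊥); enqueue [0,2,5]
  #9 pop 4: in=⊤ → ⊤ (was 4); enqueue [1]
  #10 pop 0: in=⊤ → ⊤ (no change)
  #11 pop 2: in=⊤ → 1 (no change)
  #12 pop 5: in=⊤ → ⊤ (no change)
  #13 pop 1: in=⊤ → ⊤ (no change)

Fixpoint:
  val[0] = ⊤
  val[1] = ⊤
  val[2] = 1
  val[3] = 2
  val[4] = ⊤
  val[5] = ⊤

⊤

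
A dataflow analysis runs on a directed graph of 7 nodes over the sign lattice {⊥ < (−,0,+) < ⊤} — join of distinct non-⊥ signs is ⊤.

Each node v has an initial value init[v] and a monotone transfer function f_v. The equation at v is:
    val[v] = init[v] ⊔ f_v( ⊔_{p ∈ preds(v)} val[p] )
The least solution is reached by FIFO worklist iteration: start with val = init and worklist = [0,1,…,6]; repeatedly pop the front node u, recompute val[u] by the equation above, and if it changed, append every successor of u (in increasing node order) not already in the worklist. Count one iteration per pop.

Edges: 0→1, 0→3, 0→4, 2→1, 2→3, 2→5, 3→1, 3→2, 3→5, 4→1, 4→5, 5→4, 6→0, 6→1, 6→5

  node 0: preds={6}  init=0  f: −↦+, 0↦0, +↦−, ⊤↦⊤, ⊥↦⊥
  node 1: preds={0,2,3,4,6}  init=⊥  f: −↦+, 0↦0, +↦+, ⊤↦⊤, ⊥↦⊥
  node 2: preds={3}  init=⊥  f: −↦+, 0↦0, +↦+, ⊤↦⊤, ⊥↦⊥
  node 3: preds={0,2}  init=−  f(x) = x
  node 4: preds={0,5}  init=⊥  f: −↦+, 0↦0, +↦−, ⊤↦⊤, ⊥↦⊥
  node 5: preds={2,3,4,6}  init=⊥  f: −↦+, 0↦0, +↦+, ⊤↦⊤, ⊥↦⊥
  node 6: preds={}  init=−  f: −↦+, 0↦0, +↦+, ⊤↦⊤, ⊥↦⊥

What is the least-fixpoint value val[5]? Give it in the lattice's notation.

Iteration log — 13 steps:
  step 1. node 0  ⊔preds=−  new=⊤  old=0  +wl: 
  step 2. node 1  ⊔preds=⊤  new=⊤  old=⊥  +wl: 
  step 3. node 2  ⊔preds=−  new=+  old=⊥  +wl: 1
  step 4. node 3  ⊔preds=⊤  new=⊤  old=−  +wl: 2
  step 5. node 4  ⊔preds=⊤  new=⊤  old=⊥  +wl: 
  step 6. node 5  ⊔preds=⊤  new=⊤  old=⊥  +wl: 4
  step 7. node 6  ⊔preds=⊥  new=−  stable
  step 8. node 1  ⊔preds=⊤  new=⊤  stable
  step 9. node 2  ⊔preds=⊤  new=⊤  old=+  +wl: 1,3,5
  step 10. node 4  ⊔preds=⊤  new=⊤  stable
  step 11. node 1  ⊔preds=⊤  new=⊤  stable
  step 12. node 3  ⊔preds=⊤  new=⊤  stable
  step 13. node 5  ⊔preds=⊤  new=⊤  stable

Least fixpoint reached:
  node 0: ⊤
  node 1: ⊤
  node 2: ⊤
  node 3: ⊤
  node 4: ⊤
  node 5: ⊤
  node 6: −

⊤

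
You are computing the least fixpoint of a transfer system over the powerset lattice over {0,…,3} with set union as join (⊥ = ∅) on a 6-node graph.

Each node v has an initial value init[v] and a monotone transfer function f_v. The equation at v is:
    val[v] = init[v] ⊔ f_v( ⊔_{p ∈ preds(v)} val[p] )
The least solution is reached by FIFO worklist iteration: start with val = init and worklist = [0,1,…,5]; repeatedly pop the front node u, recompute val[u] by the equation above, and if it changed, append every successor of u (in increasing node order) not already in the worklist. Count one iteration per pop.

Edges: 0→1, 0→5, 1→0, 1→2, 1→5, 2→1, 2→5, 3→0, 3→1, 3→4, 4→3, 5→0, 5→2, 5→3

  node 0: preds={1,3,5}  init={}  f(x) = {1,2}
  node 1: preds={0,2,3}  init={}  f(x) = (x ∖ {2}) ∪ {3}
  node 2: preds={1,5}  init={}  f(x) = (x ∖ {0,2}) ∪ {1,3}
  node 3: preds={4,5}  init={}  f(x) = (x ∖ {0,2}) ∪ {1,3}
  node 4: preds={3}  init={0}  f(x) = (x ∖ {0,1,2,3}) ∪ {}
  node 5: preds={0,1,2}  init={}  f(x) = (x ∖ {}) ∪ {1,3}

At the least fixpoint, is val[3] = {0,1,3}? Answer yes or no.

no

Trace (10 dequeues):
  [1] u=0 | in {} | out {1,2} | prev {} | push {}
  [2] u=1 | in {1,2} | out {1,3} | prev {} | push {0}
  [3] u=2 | in {1,3} | out {1,3} | prev {} | push {1}
  [4] u=3 | in {0} | out {1,3} | prev {} | push {}
  [5] u=4 | in {1,3} | out {0} | ==
  [6] u=5 | in {1,2,3} | out {1,2,3} | prev {} | push {2,3}
  [7] u=0 | in {1,2,3} | out {1,2} | ==
  [8] u=1 | in {1,2,3} | out {1,3} | ==
  [9] u=2 | in {1,2,3} | out {1,3} | ==
  [10] u=3 | in {0,1,2,3} | out {1,3} | ==

Converged values:
  [0] {1,2}
  [1] {1,3}
  [2] {1,3}
  [3] {1,3}
  [4] {0}
  [5] {1,2,3}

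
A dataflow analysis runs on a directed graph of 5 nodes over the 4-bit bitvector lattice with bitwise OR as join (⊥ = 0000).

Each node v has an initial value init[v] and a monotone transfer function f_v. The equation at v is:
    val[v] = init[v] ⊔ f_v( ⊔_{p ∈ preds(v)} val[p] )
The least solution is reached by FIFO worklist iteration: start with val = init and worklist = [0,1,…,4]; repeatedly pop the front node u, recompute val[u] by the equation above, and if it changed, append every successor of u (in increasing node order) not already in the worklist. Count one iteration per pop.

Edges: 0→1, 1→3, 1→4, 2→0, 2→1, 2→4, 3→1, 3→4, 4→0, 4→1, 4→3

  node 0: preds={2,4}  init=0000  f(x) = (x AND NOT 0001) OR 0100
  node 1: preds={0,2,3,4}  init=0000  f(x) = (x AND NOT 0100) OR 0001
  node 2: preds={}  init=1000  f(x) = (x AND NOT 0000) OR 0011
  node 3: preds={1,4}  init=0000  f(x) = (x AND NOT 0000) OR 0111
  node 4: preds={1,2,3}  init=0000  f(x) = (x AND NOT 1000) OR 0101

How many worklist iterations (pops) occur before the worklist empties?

Worklist (9 pops):
  #1 pop 0: in=1000 → 1100 (was 0000); enqueue []
  #2 pop 1: in=1100 → 1001 (was 0000); enqueue []
  #3 pop 2: in=0000 → 1011 (was 1000); enqueue [0,1]
  #4 pop 3: in=1001 → 1111 (was 0000); enqueue []
  #5 pop 4: in=1111 → 0111 (was 0000); enqueue [3]
  #6 pop 0: in=1111 → 1110 (was 1100); enqueue []
  #7 pop 1: in=1111 → 1011 (was 1001); enqueue [4]
  #8 pop 3: in=1111 → 1111 (no change)
  #9 pop 4: in=1111 → 0111 (no change)

Fixpoint:
  val[0] = 1110
  val[1] = 1011
  val[2] = 1011
  val[3] = 1111
  val[4] = 0111

9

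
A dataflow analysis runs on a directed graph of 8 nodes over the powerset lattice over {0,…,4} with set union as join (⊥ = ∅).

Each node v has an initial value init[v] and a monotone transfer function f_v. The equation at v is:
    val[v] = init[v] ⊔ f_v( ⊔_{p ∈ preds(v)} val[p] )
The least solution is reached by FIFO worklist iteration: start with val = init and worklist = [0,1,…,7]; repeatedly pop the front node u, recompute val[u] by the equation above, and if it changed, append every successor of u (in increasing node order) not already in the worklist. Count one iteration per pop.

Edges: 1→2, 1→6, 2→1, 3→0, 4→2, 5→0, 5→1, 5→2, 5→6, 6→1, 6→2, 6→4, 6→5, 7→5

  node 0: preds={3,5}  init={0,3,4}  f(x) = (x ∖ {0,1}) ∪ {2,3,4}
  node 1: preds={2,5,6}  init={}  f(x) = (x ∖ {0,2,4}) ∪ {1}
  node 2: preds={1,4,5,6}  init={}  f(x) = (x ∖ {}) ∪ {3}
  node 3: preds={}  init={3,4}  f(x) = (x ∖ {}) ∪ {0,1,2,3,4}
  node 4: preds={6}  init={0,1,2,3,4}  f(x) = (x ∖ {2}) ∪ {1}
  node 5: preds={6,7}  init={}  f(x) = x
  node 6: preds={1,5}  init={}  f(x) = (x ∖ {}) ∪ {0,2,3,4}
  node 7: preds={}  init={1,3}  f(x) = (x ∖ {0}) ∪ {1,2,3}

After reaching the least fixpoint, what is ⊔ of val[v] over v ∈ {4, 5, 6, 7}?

Worklist (17 pops):
  #1 pop 0: in={3,4} → {0,2,3,4} (was {0,3,4}); enqueue []
  #2 pop 1: in={} → {1} (was {}); enqueue []
  #3 pop 2: in={0,1,2,3,4} → {0,1,2,3,4} (was {}); enqueue [1]
  #4 pop 3: in={} → {0,1,2,3,4} (was {3,4}); enqueue [0]
  #5 pop 4: in={} → {0,1,2,3,4} (no change)
  #6 pop 5: in={1,3} → {1,3} (was {}); enqueue [2]
  #7 pop 6: in={1,3} → {0,1,2,3,4} (was {}); enqueue [4,5]
  #8 pop 7: in={} → {1,2,3} (was {1,3}); enqueue []
  #9 pop 1: in={0,1,2,3,4} → {1,3} (was {1}); enqueue [6]
  #10 pop 0: in={0,1,2,3,4} → {0,2,3,4} (no change)
  #11 pop 2: in={0,1,2,3,4} → {0,1,2,3,4} (no change)
  #12 pop 4: in={0,1,2,3,4} → {0,1,2,3,4} (no change)
  #13 pop 5: in={0,1,2,3,4} → {0,1,2,3,4} (was {1,3}); enqueue [0,1,2]
  #14 pop 6: in={0,1,2,3,4} → {0,1,2,3,4} (no change)
  #15 pop 0: in={0,1,2,3,4} → {0,2,3,4} (no change)
  #16 pop 1: in={0,1,2,3,4} → {1,3} (no change)
  #17 pop 2: in={0,1,2,3,4} → {0,1,2,3,4} (no change)

Fixpoint:
  val[0] = {0,2,3,4}
  val[1] = {1,3}
  val[2] = {0,1,2,3,4}
  val[3] = {0,1,2,3,4}
  val[4] = {0,1,2,3,4}
  val[5] = {0,1,2,3,4}
  val[6] = {0,1,2,3,4}
  val[7] = {1,2,3}

{0,1,2,3,4}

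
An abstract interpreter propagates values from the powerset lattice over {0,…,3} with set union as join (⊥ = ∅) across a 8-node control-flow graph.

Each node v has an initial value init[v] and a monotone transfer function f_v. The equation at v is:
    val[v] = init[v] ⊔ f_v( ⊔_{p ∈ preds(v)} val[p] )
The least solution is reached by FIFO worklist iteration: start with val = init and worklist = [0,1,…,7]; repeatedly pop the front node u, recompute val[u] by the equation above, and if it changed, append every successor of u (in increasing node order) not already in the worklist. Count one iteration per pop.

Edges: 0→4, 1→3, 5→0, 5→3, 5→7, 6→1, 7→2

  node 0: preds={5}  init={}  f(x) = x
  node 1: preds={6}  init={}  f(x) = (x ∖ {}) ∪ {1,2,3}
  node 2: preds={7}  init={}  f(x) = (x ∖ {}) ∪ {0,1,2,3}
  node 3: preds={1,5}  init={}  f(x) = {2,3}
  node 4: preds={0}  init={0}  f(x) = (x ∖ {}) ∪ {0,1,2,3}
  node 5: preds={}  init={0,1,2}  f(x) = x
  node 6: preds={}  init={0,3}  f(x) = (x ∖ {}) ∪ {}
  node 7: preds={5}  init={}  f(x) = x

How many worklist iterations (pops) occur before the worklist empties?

Worklist (9 pops):
  #1 pop 0: in={0,1,2} → {0,1,2} (was {}); enqueue []
  #2 pop 1: in={0,3} → {0,1,2,3} (was {}); enqueue []
  #3 pop 2: in={} → {0,1,2,3} (was {}); enqueue []
  #4 pop 3: in={0,1,2,3} → {2,3} (was {}); enqueue []
  #5 pop 4: in={0,1,2} → {0,1,2,3} (was {0}); enqueue []
  #6 pop 5: in={} → {0,1,2} (no change)
  #7 pop 6: in={} → {0,3} (no change)
  #8 pop 7: in={0,1,2} → {0,1,2} (was {}); enqueue [2]
  #9 pop 2: in={0,1,2} → {0,1,2,3} (no change)

Fixpoint:
  val[0] = {0,1,2}
  val[1] = {0,1,2,3}
  val[2] = {0,1,2,3}
  val[3] = {2,3}
  val[4] = {0,1,2,3}
  val[5] = {0,1,2}
  val[6] = {0,3}
  val[7] = {0,1,2}

9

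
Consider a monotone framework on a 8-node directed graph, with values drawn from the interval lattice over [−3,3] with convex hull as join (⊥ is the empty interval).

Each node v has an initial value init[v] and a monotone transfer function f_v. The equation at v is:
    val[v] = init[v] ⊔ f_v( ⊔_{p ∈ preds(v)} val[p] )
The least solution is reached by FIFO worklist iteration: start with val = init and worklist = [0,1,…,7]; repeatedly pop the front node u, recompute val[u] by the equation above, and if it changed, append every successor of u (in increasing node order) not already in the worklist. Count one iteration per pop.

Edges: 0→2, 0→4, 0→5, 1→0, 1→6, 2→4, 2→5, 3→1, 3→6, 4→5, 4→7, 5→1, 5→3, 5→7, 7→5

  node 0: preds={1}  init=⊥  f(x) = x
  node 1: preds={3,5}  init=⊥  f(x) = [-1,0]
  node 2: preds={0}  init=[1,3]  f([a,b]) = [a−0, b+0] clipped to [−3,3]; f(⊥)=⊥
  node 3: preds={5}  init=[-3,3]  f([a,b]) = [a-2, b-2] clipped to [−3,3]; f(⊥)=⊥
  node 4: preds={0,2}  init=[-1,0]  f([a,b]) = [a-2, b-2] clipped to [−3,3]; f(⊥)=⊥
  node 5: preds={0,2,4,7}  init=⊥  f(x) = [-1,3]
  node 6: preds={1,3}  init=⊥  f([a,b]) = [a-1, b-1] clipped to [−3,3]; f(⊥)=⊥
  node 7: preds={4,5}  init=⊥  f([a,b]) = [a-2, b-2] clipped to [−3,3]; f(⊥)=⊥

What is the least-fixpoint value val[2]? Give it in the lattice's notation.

[-1,3]

Trace (16 dequeues):
  [1] u=0 | in ⊥ | out ⊥ | ==
  [2] u=1 | in [-3,3] | out [-1,0] | prev ⊥ | push {0}
  [3] u=2 | in ⊥ | out [1,3] | ==
  [4] u=3 | in ⊥ | out [-3,3] | ==
  [5] u=4 | in [1,3] | out [-1,1] | prev [-1,0] | push {}
  [6] u=5 | in [-1,3] | out [-1,3] | prev ⊥ | push {1,3}
  [7] u=6 | in [-3,3] | out [-3,2] | prev ⊥ | push {}
  [8] u=7 | in [-1,3] | out [-3,1] | prev ⊥ | push {5}
  [9] u=0 | in [-1,0] | out [-1,0] | prev ⊥ | push {2,4}
  [10] u=1 | in [-3,3] | out [-1,0] | ==
  [11] u=3 | in [-1,3] | out [-3,3] | ==
  [12] u=5 | in [-3,3] | out [-1,3] | ==
  [13] u=2 | in [-1,0] | out [-1,3] | prev [1,3] | push {5}
  [14] u=4 | in [-1,3] | out [-3,1] | prev [-1,1] | push {7}
  [15] u=5 | in [-3,3] | out [-1,3] | ==
  [16] u=7 | in [-3,3] | out [-3,1] | ==

Converged values:
  [0] [-1,0]
  [1] [-1,0]
  [2] [-1,3]
  [3] [-3,3]
  [4] [-3,1]
  [5] [-1,3]
  [6] [-3,2]
  [7] [-3,1]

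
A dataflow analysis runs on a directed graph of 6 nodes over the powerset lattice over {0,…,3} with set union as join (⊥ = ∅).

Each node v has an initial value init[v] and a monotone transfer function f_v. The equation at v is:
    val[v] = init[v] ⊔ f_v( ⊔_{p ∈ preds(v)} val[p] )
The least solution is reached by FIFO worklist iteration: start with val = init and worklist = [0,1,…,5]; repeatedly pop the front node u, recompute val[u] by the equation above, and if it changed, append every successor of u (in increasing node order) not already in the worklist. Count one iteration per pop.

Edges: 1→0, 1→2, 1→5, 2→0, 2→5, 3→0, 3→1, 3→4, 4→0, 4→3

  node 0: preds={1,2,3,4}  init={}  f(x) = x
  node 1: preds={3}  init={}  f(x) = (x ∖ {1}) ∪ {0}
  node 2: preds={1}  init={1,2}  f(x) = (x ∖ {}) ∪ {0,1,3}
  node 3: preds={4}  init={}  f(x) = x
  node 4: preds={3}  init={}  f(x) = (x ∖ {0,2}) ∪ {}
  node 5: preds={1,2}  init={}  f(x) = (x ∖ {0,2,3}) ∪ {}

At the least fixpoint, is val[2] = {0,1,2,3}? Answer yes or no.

Iteration log — 7 steps:
  step 1. node 0  ⊔preds={1,2}  new={1,2}  old={}  +wl: 
  step 2. node 1  ⊔preds={}  new={0}  old={}  +wl: 0
  step 3. node 2  ⊔preds={0}  new={0,1,2,3}  old={1,2}  +wl: 
  step 4. node 3  ⊔preds={}  new={}  stable
  step 5. node 4  ⊔preds={}  new={}  stable
  step 6. node 5  ⊔preds={0,1,2,3}  new={1}  old={}  +wl: 
  step 7. node 0  ⊔preds={0,1,2,3}  new={0,1,2,3}  old={1,2}  +wl: 

Least fixpoint reached:
  node 0: {0,1,2,3}
  node 1: {0}
  node 2: {0,1,2,3}
  node 3: {}
  node 4: {}
  node 5: {1}

yes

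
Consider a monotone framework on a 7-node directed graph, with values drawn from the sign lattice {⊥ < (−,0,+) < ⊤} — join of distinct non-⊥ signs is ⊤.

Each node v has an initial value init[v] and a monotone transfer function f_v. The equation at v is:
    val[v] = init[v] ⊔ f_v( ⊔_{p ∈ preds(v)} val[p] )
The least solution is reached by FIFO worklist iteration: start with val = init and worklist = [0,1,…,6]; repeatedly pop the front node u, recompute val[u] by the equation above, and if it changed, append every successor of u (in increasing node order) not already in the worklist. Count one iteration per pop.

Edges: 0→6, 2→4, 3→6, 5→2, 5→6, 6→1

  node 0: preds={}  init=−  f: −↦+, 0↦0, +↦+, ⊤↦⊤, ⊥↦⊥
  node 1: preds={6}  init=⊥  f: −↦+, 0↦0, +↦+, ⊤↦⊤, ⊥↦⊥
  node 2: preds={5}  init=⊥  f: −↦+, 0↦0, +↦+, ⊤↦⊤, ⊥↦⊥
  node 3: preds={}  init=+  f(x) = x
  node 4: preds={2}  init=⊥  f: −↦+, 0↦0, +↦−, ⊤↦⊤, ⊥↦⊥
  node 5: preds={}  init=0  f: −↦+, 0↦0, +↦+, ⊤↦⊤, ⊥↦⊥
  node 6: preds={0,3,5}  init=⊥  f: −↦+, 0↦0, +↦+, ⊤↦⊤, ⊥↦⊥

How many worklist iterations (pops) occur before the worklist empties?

8

Worklist (8 pops):
  #1 pop 0: in=⊥ → − (no change)
  #2 pop 1: in=⊥ → ⊥ (no change)
  #3 pop 2: in=0 → 0 (was ⊥); enqueue []
  #4 pop 3: in=⊥ → + (no change)
  #5 pop 4: in=0 → 0 (was ⊥); enqueue []
  #6 pop 5: in=⊥ → 0 (no change)
  #7 pop 6: in=⊤ → ⊤ (was ⊥); enqueue [1]
  #8 pop 1: in=⊤ → ⊤ (was ⊥); enqueue []

Fixpoint:
  val[0] = −
  val[1] = ⊤
  val[2] = 0
  val[3] = +
  val[4] = 0
  val[5] = 0
  val[6] = ⊤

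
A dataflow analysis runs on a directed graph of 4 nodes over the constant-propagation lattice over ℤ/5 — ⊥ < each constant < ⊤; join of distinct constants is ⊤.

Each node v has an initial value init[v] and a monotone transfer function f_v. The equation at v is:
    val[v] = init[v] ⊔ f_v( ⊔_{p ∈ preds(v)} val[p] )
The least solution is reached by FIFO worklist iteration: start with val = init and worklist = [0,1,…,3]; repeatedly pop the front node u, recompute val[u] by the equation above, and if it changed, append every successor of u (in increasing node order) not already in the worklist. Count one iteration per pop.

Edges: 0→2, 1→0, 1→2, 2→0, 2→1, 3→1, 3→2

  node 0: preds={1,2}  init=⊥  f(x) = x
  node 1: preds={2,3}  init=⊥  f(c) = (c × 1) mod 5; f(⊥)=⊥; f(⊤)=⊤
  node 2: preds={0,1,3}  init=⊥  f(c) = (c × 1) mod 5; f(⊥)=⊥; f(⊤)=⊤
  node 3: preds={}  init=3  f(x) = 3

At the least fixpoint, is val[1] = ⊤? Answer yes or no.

no

Trace (7 dequeues):
  [1] u=0 | in ⊥ | out ⊥ | ==
  [2] u=1 | in 3 | out 3 | prev ⊥ | push {0}
  [3] u=2 | in 3 | out 3 | prev ⊥ | push {1}
  [4] u=3 | in ⊥ | out 3 | ==
  [5] u=0 | in 3 | out 3 | prev ⊥ | push {2}
  [6] u=1 | in 3 | out 3 | ==
  [7] u=2 | in 3 | out 3 | ==

Converged values:
  [0] 3
  [1] 3
  [2] 3
  [3] 3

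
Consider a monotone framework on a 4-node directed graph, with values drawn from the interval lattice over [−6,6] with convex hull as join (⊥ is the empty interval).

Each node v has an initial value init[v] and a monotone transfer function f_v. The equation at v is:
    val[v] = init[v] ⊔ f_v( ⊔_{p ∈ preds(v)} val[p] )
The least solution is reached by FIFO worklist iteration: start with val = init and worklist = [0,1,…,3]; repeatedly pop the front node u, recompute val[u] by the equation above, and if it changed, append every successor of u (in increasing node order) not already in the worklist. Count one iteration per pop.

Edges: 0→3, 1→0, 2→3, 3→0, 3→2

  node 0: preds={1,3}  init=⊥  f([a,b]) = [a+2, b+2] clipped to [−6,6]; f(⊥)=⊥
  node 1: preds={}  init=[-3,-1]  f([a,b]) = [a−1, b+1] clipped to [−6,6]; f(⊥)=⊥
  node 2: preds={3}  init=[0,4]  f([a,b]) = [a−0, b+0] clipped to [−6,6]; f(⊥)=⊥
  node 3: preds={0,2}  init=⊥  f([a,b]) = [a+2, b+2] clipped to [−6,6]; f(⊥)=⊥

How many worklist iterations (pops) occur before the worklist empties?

Trace (7 dequeues):
  [1] u=0 | in [-3,-1] | out [-1,1] | prev ⊥ | push {}
  [2] u=1 | in ⊥ | out [-3,-1] | ==
  [3] u=2 | in ⊥ | out [0,4] | ==
  [4] u=3 | in [-1,4] | out [1,6] | prev ⊥ | push {0,2}
  [5] u=0 | in [-3,6] | out [-1,6] | prev [-1,1] | push {3}
  [6] u=2 | in [1,6] | out [0,6] | prev [0,4] | push {}
  [7] u=3 | in [-1,6] | out [1,6] | ==

Converged values:
  [0] [-1,6]
  [1] [-3,-1]
  [2] [0,6]
  [3] [1,6]

7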